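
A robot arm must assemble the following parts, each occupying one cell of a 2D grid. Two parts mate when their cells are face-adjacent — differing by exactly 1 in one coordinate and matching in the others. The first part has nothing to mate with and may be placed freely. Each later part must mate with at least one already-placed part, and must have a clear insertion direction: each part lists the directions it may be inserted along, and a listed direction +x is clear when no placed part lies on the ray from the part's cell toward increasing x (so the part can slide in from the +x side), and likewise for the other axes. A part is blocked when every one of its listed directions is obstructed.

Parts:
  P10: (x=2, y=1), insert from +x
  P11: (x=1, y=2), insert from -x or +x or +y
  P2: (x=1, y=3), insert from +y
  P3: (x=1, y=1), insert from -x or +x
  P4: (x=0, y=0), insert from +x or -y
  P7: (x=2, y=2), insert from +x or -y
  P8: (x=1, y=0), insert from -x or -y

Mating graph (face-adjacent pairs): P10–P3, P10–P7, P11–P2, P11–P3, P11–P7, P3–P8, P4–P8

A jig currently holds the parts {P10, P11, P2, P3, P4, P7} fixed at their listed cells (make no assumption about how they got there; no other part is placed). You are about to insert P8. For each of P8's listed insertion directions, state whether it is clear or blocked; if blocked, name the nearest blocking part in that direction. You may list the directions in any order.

-x: blocked by P4; -y: clear

-x: nearest on ray is P4@(0, 0) ⇒ blocked
-y: ray from P8(1, 0) has no placed part ⇒ clear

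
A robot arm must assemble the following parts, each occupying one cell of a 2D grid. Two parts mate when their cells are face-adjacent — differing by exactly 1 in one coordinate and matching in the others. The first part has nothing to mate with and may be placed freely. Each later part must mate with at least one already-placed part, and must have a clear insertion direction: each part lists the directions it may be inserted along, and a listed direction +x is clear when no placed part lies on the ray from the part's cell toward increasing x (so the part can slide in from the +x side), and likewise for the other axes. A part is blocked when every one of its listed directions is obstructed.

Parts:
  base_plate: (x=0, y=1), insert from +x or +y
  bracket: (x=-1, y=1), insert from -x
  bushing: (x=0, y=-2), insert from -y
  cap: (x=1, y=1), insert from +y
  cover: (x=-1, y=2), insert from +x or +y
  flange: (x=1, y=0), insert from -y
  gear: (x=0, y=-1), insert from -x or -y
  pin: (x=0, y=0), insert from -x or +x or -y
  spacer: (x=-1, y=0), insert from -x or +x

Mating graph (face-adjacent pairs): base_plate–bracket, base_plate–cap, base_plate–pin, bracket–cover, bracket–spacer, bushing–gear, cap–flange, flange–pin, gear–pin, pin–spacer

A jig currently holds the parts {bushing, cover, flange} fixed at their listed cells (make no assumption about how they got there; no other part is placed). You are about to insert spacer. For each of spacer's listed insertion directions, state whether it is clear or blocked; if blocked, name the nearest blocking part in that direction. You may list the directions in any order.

+x: blocked by flange; -x: clear

-x: ray from spacer(-1, 0) has no placed part ⇒ clear
+x: nearest on ray is flange@(1, 0) ⇒ blocked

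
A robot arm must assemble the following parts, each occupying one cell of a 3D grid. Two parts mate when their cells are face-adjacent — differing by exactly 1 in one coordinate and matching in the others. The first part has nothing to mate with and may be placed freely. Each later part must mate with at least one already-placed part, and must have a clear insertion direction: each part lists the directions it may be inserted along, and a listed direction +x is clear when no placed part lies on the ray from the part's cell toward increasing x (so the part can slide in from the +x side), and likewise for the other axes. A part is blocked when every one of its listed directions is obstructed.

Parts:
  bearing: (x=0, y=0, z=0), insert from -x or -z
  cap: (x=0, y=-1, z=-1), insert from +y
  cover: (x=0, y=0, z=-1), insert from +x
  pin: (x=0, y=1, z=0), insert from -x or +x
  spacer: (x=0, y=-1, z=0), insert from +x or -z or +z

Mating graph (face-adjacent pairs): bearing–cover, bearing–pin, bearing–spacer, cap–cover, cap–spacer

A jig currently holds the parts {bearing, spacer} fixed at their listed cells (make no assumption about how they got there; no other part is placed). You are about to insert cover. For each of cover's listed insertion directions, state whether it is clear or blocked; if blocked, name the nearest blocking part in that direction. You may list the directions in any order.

+x: ray from cover(0, 0, -1) has no placed part ⇒ clear

+x: clear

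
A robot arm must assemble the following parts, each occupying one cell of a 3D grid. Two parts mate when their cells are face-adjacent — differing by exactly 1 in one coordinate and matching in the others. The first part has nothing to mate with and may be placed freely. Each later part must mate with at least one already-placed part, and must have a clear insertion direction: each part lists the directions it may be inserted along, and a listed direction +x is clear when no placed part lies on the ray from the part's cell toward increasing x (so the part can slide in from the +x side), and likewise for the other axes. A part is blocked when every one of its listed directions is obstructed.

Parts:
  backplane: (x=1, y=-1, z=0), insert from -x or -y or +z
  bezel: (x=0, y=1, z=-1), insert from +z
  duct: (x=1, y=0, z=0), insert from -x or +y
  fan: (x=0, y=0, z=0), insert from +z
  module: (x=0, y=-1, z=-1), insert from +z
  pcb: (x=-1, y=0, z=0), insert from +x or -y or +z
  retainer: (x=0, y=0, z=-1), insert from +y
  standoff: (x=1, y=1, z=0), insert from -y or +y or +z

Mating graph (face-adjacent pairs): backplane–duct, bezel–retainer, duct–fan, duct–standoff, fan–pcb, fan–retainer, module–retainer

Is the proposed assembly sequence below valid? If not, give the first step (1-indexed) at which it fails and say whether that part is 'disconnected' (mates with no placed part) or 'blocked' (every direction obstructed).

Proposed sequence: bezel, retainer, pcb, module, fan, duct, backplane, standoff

Invalid at step 2 (blocked)

1. bezel@(0, 1, -1) [+z clear] — {bezel}
2. retainer@(0, 0, -1) — +y all obstructed ⇒ blocked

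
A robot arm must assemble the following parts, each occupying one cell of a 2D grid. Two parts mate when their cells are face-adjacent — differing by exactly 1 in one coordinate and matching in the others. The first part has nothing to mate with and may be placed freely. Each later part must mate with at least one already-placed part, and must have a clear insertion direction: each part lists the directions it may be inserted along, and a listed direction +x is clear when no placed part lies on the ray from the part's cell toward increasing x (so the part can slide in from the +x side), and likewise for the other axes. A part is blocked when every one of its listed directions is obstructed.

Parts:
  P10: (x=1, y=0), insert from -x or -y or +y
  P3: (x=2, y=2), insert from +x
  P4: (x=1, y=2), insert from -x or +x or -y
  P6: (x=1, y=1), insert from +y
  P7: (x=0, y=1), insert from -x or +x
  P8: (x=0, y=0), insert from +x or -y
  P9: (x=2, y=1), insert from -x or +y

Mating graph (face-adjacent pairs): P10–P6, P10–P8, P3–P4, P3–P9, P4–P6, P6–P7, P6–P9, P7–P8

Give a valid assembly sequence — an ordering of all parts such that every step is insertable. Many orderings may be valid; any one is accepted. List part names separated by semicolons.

1. P7@(0, 1) [-x clear] — {P7}
2. P6@(1, 1) [+y clear] — {P6, P7}
3. P4@(1, 2) [-x clear] — {P4, P6, P7}
4. P8@(0, 0) [+x clear] — {P4, P6, P7, P8}
5. P9@(2, 1) [+y clear] — {P4, P6, P7, P8, P9}
6. P3@(2, 2) [+x clear] — {P3, P4, P6, P7, P8, P9}
7. P10@(1, 0) [-y clear] — {P10, P3, P4, P6, P7, P8, P9}

P7; P6; P4; P8; P9; P3; P10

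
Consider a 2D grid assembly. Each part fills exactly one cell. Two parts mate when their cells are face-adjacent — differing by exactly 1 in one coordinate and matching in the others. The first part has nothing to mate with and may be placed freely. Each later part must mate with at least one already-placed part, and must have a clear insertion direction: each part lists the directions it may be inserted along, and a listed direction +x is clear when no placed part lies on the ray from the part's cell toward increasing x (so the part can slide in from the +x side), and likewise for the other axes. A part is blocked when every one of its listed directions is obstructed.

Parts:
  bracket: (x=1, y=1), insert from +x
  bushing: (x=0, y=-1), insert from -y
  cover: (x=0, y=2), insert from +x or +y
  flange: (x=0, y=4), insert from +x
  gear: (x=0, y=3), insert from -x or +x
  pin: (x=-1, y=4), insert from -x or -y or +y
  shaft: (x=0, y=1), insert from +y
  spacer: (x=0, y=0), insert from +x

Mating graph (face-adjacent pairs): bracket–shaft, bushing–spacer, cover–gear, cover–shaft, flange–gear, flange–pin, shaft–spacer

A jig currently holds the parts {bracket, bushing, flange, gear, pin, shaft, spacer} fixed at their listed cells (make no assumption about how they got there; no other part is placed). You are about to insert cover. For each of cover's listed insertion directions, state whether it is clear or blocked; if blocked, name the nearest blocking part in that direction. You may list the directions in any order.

+x: ray from cover(0, 2) has no placed part ⇒ clear
+y: nearest on ray is gear@(0, 3) ⇒ blocked

+x: clear; +y: blocked by gear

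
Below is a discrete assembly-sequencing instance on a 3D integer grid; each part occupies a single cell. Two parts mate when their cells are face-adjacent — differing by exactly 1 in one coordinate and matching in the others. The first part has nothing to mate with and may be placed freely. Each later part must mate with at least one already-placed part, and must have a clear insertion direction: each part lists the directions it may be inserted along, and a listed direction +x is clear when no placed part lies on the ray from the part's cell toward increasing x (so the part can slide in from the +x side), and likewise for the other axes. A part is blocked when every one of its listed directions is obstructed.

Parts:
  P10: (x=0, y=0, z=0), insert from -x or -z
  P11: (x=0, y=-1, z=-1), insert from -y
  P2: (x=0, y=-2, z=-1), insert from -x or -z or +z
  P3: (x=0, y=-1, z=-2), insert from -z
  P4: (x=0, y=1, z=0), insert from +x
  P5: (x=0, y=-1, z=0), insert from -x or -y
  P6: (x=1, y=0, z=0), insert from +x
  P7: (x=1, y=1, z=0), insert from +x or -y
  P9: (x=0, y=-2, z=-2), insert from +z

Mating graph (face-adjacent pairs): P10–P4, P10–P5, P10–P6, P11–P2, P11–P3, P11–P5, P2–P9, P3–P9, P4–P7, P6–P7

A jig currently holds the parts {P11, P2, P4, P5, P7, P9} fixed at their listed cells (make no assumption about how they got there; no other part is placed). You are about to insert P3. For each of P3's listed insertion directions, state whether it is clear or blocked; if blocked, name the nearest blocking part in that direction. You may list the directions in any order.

-z: clear

-z: ray from P3(0, -1, -2) has no placed part ⇒ clear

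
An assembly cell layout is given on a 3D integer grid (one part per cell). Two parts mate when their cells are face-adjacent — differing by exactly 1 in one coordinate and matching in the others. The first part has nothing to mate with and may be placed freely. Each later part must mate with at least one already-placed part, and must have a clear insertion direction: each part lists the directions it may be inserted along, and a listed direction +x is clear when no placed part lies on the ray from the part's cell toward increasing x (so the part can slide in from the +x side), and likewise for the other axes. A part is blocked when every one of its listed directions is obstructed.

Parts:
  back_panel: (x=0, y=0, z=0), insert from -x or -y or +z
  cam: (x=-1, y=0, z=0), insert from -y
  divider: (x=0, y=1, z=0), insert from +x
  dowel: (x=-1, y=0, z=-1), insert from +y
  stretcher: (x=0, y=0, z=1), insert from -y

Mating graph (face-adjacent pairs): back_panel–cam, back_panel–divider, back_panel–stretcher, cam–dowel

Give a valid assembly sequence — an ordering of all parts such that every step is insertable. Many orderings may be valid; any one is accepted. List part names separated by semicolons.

1. divider@(0, 1, 0) [+x clear] — {divider}
2. back_panel@(0, 0, 0) [-x clear] — {back_panel, divider}
3. cam@(-1, 0, 0) [-y clear] — {back_panel, cam, divider}
4. dowel@(-1, 0, -1) [+y clear] — {back_panel, cam, divider, dowel}
5. stretcher@(0, 0, 1) [-y clear] — {back_panel, cam, divider, dowel, stretcher}

divider; back_panel; cam; dowel; stretcher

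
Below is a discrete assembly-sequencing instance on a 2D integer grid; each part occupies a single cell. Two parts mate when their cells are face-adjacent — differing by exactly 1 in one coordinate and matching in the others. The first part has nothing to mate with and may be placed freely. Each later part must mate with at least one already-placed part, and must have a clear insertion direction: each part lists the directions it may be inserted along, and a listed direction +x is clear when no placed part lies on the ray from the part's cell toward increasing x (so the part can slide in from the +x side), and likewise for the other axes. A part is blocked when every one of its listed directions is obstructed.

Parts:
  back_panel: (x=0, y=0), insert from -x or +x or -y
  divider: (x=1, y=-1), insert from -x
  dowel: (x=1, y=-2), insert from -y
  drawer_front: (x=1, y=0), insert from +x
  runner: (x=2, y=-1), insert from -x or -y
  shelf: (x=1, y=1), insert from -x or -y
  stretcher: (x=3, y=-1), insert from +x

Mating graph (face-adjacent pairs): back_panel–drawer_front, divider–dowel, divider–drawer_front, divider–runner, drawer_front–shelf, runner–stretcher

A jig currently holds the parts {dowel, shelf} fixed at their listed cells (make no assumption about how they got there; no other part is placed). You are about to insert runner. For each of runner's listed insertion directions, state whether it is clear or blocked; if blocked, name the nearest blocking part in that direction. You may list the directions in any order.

-x: ray from runner(2, -1) has no placed part ⇒ clear
-y: ray from runner(2, -1) has no placed part ⇒ clear

-x: clear; -y: clear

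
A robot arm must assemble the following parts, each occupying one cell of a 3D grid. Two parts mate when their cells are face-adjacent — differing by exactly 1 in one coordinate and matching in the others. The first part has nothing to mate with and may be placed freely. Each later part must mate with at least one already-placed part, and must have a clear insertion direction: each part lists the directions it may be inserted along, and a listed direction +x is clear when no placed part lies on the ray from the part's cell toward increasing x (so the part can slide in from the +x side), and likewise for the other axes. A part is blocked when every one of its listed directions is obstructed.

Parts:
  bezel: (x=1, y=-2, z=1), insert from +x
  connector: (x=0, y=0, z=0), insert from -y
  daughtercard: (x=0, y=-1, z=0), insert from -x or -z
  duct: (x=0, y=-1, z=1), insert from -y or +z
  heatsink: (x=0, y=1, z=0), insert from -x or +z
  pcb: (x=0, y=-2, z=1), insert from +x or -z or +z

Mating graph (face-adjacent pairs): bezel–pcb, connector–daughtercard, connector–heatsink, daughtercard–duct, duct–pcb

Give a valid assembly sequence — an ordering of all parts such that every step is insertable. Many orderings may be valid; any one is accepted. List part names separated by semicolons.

connector; daughtercard; duct; pcb; bezel; heatsink

1. connector@(0, 0, 0) [-y clear] — {connector}
2. daughtercard@(0, -1, 0) [-x clear] — {connector, daughtercard}
3. duct@(0, -1, 1) [-y clear] — {connector, daughtercard, duct}
4. pcb@(0, -2, 1) [+x clear] — {connector, daughtercard, duct, pcb}
5. bezel@(1, -2, 1) [+x clear] — {bezel, connector, daughtercard, duct, pcb}
6. heatsink@(0, 1, 0) [-x clear] — {bezel, connector, daughtercard, duct, heatsink, pcb}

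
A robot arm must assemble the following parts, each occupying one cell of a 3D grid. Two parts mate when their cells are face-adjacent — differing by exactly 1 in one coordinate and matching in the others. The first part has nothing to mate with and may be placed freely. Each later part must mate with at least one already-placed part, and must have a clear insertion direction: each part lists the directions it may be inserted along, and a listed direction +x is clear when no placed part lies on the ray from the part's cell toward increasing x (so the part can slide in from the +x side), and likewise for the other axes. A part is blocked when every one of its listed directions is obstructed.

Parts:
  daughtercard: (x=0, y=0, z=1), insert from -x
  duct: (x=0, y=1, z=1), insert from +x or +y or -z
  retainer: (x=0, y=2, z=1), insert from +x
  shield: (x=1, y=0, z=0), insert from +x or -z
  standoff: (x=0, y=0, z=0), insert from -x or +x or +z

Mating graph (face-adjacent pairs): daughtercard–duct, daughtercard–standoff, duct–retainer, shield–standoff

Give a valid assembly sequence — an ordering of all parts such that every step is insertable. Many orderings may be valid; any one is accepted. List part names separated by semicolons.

1. standoff@(0, 0, 0) [-x clear] — {standoff}
2. shield@(1, 0, 0) [+x clear] — {shield, standoff}
3. daughtercard@(0, 0, 1) [-x clear] — {daughtercard, shield, standoff}
4. duct@(0, 1, 1) [+x clear] — {daughtercard, duct, shield, standoff}
5. retainer@(0, 2, 1) [+x clear] — {daughtercard, duct, retainer, shield, standoff}

standoff; shield; daughtercard; duct; retainer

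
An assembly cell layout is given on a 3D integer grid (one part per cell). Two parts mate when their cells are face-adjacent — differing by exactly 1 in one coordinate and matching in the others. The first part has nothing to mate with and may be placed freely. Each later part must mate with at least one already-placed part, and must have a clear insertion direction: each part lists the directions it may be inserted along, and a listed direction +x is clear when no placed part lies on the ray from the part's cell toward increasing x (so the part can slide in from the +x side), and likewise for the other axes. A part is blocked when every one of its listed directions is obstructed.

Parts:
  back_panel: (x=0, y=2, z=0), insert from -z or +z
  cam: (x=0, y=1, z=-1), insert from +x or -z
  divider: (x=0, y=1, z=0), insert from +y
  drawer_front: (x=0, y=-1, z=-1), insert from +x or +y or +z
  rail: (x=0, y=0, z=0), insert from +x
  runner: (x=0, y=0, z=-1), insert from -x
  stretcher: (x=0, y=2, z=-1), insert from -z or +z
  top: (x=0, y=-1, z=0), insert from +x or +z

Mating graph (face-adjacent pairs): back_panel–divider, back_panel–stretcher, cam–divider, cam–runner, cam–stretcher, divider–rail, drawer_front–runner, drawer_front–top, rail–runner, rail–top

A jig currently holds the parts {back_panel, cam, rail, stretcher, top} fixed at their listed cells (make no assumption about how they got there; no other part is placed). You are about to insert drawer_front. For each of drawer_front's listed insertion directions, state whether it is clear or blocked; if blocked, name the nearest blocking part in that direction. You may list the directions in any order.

+x: clear; +y: blocked by cam; +z: blocked by top

+x: ray from drawer_front(0, -1, -1) has no placed part ⇒ clear
+y: nearest on ray is cam@(0, 1, -1) ⇒ blocked
+z: nearest on ray is top@(0, -1, 0) ⇒ blocked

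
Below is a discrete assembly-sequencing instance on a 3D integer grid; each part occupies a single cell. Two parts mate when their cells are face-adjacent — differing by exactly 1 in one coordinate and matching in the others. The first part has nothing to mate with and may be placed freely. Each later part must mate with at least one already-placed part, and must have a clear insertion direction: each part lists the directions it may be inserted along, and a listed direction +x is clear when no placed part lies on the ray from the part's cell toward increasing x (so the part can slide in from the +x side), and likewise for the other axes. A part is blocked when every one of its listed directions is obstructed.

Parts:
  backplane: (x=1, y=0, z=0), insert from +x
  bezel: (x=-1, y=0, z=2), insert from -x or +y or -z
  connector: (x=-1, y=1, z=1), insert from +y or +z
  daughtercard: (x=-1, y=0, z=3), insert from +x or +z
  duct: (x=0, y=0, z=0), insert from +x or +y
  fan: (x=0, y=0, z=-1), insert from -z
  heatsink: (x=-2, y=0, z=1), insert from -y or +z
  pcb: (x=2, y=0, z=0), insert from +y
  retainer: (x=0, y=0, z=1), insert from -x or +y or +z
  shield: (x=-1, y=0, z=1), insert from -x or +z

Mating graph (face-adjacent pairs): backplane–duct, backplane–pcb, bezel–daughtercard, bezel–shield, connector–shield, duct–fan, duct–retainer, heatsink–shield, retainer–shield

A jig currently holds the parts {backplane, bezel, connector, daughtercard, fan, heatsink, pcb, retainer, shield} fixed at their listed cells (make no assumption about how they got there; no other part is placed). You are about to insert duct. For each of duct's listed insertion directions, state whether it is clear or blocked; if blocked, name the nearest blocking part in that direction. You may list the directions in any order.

+x: blocked by backplane; +y: clear

+x: nearest on ray is backplane@(1, 0, 0) ⇒ blocked
+y: ray from duct(0, 0, 0) has no placed part ⇒ clear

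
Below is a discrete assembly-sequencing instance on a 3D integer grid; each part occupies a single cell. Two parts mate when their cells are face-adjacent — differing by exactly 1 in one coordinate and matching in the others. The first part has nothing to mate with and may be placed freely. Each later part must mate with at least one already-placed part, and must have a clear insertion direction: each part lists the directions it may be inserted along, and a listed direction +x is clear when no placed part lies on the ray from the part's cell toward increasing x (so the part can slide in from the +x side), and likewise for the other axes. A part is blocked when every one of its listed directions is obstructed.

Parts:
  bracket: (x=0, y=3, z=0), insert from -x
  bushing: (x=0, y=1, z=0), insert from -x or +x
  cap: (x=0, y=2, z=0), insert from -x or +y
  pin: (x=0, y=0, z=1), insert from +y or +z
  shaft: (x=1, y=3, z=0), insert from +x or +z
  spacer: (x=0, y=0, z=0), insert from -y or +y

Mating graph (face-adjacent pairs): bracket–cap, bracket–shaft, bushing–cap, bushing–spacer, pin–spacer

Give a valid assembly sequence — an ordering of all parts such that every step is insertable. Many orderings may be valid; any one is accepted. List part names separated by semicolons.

bushing; spacer; cap; bracket; shaft; pin

1. bushing@(0, 1, 0) [-x clear] — {bushing}
2. spacer@(0, 0, 0) [-y clear] — {bushing, spacer}
3. cap@(0, 2, 0) [-x clear] — {bushing, cap, spacer}
4. bracket@(0, 3, 0) [-x clear] — {bracket, bushing, cap, spacer}
5. shaft@(1, 3, 0) [+x clear] — {bracket, bushing, cap, shaft, spacer}
6. pin@(0, 0, 1) [+y clear] — {bracket, bushing, cap, pin, shaft, spacer}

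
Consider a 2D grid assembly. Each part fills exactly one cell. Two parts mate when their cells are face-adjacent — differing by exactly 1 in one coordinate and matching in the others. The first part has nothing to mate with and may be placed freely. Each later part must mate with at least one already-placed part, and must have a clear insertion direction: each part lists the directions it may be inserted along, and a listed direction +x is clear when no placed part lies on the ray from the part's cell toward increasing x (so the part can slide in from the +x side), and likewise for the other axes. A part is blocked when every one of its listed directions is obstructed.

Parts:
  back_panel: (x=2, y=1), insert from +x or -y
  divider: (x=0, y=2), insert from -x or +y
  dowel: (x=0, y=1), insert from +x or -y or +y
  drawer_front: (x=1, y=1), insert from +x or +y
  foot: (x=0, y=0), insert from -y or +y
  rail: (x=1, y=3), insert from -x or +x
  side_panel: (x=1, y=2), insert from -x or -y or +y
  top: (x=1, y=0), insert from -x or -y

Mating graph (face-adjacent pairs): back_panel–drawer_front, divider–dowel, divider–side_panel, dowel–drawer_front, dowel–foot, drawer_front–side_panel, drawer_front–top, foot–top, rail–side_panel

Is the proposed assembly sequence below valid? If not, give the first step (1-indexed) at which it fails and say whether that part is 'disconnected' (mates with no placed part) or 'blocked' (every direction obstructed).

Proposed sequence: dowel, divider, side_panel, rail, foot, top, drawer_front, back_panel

Valid

1. dowel@(0, 1) [+x clear] — {dowel}
2. divider@(0, 2) [-x clear] — {divider, dowel}
3. side_panel@(1, 2) [-y clear] — {divider, dowel, side_panel}
4. rail@(1, 3) [-x clear] — {divider, dowel, rail, side_panel}
5. foot@(0, 0) [-y clear] — {divider, dowel, foot, rail, side_panel}
6. top@(1, 0) [-y clear] — {divider, dowel, foot, rail, side_panel, top}
7. drawer_front@(1, 1) [+x clear] — {divider, dowel, drawer_front, foot, rail, side_panel, top}
8. back_panel@(2, 1) [+x clear] — {back_panel, divider, dowel, drawer_front, foot, rail, side_panel, top}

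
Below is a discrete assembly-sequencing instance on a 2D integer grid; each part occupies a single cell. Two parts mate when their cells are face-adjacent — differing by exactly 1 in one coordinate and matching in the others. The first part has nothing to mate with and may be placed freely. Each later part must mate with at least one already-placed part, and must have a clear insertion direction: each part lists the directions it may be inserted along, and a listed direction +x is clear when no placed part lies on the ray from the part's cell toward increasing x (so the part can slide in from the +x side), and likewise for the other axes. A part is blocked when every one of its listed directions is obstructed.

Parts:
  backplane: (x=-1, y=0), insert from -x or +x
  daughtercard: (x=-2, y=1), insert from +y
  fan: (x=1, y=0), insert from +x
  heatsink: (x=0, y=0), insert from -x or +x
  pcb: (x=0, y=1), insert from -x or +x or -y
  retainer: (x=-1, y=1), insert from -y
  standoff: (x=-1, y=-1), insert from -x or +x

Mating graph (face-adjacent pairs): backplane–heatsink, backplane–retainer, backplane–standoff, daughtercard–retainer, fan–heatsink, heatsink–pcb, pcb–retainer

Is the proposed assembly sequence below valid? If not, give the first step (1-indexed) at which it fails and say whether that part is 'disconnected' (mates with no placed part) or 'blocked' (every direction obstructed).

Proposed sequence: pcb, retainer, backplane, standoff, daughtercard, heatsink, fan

1. pcb@(0, 1) [-x clear] — {pcb}
2. retainer@(-1, 1) [-y clear] — {pcb, retainer}
3. backplane@(-1, 0) [-x clear] — {backplane, pcb, retainer}
4. standoff@(-1, -1) [-x clear] — {backplane, pcb, retainer, standoff}
5. daughtercard@(-2, 1) [+y clear] — {backplane, daughtercard, pcb, retainer, standoff}
6. heatsink@(0, 0) [+x clear] — {backplane, daughtercard, heatsink, pcb, retainer, standoff}
7. fan@(1, 0) [+x clear] — {backplane, daughtercard, fan, heatsink, pcb, retainer, standoff}

Valid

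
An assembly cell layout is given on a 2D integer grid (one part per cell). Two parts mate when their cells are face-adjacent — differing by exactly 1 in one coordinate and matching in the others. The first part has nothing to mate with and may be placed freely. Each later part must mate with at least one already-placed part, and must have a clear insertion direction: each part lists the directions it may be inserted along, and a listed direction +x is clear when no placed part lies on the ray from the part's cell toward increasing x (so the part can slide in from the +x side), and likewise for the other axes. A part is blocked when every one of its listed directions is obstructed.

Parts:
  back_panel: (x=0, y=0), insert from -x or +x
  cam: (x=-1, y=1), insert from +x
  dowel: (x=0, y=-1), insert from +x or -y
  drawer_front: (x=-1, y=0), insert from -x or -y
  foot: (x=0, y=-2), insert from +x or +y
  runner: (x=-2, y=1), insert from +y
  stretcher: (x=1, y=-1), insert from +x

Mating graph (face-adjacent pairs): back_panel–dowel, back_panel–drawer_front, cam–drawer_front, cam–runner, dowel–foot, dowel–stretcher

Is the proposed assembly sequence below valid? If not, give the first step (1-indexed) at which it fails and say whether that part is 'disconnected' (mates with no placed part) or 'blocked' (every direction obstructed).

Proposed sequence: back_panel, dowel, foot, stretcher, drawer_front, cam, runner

1. back_panel@(0, 0) [-x clear] — {back_panel}
2. dowel@(0, -1) [+x clear] — {back_panel, dowel}
3. foot@(0, -2) [+x clear] — {back_panel, dowel, foot}
4. stretcher@(1, -1) [+x clear] — {back_panel, dowel, foot, stretcher}
5. drawer_front@(-1, 0) [-x clear] — {back_panel, dowel, drawer_front, foot, stretcher}
6. cam@(-1, 1) [+x clear] — {back_panel, cam, dowel, drawer_front, foot, stretcher}
7. runner@(-2, 1) [+y clear] — {back_panel, cam, dowel, drawer_front, foot, runner, stretcher}

Valid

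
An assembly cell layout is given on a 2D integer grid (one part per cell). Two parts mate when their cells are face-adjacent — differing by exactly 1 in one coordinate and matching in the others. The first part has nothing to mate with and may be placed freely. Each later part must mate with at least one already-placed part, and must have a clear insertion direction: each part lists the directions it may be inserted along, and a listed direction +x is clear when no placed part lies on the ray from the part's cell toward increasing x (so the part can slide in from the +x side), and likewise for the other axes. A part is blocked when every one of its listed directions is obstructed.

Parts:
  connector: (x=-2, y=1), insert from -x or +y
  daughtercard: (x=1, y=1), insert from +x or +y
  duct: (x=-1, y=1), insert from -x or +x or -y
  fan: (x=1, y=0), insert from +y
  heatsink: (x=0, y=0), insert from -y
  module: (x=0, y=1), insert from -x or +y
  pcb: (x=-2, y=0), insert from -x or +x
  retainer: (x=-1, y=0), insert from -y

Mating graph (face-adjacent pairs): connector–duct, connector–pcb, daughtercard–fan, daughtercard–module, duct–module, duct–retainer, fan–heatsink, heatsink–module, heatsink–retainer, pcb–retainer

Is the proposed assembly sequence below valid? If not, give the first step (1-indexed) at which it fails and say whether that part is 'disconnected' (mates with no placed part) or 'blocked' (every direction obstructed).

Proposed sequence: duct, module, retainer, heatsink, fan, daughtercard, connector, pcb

Valid

1. duct@(-1, 1) [-x clear] — {duct}
2. module@(0, 1) [+y clear] — {duct, module}
3. retainer@(-1, 0) [-y clear] — {duct, module, retainer}
4. heatsink@(0, 0) [-y clear] — {duct, heatsink, module, retainer}
5. fan@(1, 0) [+y clear] — {duct, fan, heatsink, module, retainer}
6. daughtercard@(1, 1) [+x clear] — {daughtercard, duct, fan, heatsink, module, retainer}
7. connector@(-2, 1) [-x clear] — {connector, daughtercard, duct, fan, heatsink, module, retainer}
8. pcb@(-2, 0) [-x clear] — {connector, daughtercard, duct, fan, heatsink, module, pcb, retainer}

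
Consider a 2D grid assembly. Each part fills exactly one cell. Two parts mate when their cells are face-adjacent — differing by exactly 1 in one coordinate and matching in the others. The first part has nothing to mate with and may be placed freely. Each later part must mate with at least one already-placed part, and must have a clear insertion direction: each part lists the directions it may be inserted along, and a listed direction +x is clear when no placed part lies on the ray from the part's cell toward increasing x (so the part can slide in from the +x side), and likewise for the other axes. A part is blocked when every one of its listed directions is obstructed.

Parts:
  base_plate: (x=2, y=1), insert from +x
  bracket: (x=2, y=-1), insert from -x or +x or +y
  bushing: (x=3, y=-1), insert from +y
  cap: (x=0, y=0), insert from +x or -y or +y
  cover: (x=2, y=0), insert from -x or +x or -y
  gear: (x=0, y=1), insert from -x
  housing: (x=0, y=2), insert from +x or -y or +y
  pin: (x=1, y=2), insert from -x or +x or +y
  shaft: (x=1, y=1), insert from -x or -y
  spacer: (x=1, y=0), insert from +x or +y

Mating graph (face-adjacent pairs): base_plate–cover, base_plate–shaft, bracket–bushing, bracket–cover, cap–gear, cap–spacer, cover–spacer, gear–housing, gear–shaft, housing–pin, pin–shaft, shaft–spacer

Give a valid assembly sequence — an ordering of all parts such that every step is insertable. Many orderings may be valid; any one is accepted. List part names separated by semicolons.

1. spacer@(1, 0) [+x clear] — {spacer}
2. shaft@(1, 1) [-x clear] — {shaft, spacer}
3. base_plate@(2, 1) [+x clear] — {base_plate, shaft, spacer}
4. pin@(1, 2) [-x clear] — {base_plate, pin, shaft, spacer}
5. housing@(0, 2) [-y clear] — {base_plate, housing, pin, shaft, spacer}
6. cap@(0, 0) [-y clear] — {base_plate, cap, housing, pin, shaft, spacer}
7. gear@(0, 1) [-x clear] — {base_plate, cap, gear, housing, pin, shaft, spacer}
8. cover@(2, 0) [+x clear] — {base_plate, cap, cover, gear, housing, pin, shaft, spacer}
9. bracket@(2, -1) [-x clear] — {base_plate, bracket, cap, cover, gear, housing, pin, shaft, spacer}
10. bushing@(3, -1) [+y clear] — {base_plate, bracket, bushing, cap, cover, gear, housing, pin, shaft, spacer}

spacer; shaft; base_plate; pin; housing; cap; gear; cover; bracket; bushing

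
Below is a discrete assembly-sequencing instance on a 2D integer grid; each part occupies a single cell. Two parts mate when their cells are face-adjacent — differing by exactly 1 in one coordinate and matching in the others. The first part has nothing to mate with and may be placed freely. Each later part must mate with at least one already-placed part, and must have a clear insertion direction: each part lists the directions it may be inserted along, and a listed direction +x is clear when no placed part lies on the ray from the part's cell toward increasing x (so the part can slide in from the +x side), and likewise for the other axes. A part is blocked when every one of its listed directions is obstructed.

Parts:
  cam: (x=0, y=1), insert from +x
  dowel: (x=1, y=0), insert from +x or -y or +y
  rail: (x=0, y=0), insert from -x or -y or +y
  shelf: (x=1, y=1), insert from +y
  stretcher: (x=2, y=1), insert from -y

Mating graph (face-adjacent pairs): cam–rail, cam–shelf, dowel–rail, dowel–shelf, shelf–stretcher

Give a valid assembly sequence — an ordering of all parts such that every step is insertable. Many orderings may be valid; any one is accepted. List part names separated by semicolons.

1. rail@(0, 0) [-x clear] — {rail}
2. dowel@(1, 0) [+x clear] — {dowel, rail}
3. cam@(0, 1) [+x clear] — {cam, dowel, rail}
4. shelf@(1, 1) [+y clear] — {cam, dowel, rail, shelf}
5. stretcher@(2, 1) [-y clear] — {cam, dowel, rail, shelf, stretcher}

rail; dowel; cam; shelf; stretcher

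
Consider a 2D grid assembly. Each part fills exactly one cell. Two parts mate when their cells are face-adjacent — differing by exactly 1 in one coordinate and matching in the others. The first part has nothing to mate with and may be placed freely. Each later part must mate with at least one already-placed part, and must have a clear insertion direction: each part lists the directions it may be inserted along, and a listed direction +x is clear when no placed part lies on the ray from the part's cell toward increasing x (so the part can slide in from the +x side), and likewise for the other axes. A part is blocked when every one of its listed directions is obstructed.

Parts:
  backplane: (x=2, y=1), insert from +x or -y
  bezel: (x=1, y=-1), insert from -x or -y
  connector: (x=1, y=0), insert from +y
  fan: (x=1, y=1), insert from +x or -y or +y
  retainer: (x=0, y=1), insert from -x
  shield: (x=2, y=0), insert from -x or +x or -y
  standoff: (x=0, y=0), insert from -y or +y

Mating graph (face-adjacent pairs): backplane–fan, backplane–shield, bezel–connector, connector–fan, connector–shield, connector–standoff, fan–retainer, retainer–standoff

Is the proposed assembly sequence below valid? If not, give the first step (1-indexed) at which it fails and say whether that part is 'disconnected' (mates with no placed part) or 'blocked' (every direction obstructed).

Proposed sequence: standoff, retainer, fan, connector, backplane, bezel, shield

Invalid at step 4 (blocked)

1. standoff@(0, 0) [-y clear] — {standoff}
2. retainer@(0, 1) [-x clear] — {retainer, standoff}
3. fan@(1, 1) [+x clear] — {fan, retainer, standoff}
4. connector@(1, 0) — +y all obstructed ⇒ blocked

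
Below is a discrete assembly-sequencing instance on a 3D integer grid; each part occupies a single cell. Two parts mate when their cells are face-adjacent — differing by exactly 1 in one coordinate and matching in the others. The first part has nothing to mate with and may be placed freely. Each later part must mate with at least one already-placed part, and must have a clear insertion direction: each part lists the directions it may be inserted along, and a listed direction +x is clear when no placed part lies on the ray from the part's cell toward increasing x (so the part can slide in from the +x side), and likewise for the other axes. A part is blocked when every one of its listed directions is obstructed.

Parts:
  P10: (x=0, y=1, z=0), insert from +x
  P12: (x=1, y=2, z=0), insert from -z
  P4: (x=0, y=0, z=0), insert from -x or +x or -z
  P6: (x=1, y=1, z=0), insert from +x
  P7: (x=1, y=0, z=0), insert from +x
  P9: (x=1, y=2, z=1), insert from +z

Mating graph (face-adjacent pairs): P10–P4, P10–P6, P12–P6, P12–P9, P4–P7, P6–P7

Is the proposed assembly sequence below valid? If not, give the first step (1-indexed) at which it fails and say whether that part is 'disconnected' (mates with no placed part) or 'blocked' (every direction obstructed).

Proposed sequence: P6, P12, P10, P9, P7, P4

1. P6@(1, 1, 0) [+x clear] — {P6}
2. P12@(1, 2, 0) [-z clear] — {P12, P6}
3. P10@(0, 1, 0) — +x all obstructed ⇒ blocked

Invalid at step 3 (blocked)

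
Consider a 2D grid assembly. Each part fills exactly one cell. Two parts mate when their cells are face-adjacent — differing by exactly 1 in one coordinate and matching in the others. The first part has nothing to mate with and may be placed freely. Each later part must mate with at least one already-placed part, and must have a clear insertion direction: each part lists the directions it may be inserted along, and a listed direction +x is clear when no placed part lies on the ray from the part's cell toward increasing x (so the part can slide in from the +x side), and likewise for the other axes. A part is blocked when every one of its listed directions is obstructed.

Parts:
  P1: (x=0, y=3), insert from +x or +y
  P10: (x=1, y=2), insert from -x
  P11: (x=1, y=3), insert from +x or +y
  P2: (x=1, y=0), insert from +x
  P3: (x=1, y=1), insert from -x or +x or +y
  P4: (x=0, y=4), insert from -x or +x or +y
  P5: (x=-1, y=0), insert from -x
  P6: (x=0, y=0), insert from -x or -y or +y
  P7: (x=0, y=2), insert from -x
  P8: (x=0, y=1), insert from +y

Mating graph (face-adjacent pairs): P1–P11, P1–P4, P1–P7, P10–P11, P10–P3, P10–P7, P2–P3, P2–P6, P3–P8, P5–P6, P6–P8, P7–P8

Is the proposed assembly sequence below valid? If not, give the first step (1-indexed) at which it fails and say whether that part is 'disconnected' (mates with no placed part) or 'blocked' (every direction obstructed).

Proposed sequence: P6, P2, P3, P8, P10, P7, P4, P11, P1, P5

Invalid at step 7 (disconnected)

1. P6@(0, 0) [-x clear] — {P6}
2. P2@(1, 0) [+x clear] — {P2, P6}
3. P3@(1, 1) [-x clear] — {P2, P3, P6}
4. P8@(0, 1) [+y clear] — {P2, P3, P6, P8}
5. P10@(1, 2) [-x clear] — {P10, P2, P3, P6, P8}
6. P7@(0, 2) [-x clear] — {P10, P2, P3, P6, P7, P8}
7. P4@(0, 4) — no placed neighbour ⇒ disconnected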